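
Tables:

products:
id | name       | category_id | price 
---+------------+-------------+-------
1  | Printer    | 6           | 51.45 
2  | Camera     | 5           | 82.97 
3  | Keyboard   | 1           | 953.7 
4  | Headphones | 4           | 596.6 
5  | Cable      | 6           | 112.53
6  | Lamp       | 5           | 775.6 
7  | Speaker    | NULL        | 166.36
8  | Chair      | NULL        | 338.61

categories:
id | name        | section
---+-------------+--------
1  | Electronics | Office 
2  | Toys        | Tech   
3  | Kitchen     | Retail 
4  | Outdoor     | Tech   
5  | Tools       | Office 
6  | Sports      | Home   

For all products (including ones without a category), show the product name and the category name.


LEFT JOIN keeps every row from products (the left table); where category_id has no match in categories, the category columns become NULL. Walk through each product:
  - product 1 (Printer): category_id=6 -> matches Sports
  - product 2 (Camera): category_id=5 -> matches Tools
  - product 3 (Keyboard): category_id=1 -> matches Electronics
  - product 4 (Headphones): category_id=4 -> matches Outdoor
  - product 5 (Cable): category_id=6 -> matches Sports
  - product 6 (Lamp): category_id=5 -> matches Tools
  - product 7 (Speaker): category_id=NULL, no match -> kept with NULL
  - product 8 (Chair): category_id=NULL, no match -> kept with NULL
All 8 rows appear; 2 have NULL category.

SQL:
SELECT a.name, b.name AS category
FROM products a
LEFT JOIN categories b ON a.category_id = b.id

Result:
name       | category   
-----------+------------
Printer    | Sports     
Camera     | Tools      
Keyboard   | Electronics
Headphones | Outdoor    
Cable      | Sports     
Lamp       | Tools      
Speaker    | NULL       
Chair      | NULL       


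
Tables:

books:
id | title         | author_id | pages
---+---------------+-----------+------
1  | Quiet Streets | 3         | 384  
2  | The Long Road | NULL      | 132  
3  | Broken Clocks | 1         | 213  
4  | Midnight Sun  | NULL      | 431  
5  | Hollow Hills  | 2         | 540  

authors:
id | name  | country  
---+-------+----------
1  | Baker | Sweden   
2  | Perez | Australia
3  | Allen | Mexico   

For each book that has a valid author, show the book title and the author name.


INNER JOIN keeps only books rows whose author_id matches an id in authors. Walk through each book:
  - book 1 (Quiet Streets): author_id=3 -> matches Allen
  - book 2 (The Long Road): author_id=NULL, no match -> dropped
  - book 3 (Broken Clocks): author_id=1 -> matches Baker
  - book 4 (Midnight Sun): author_id=NULL, no match -> dropped
  - book 5 (Hollow Hills): author_id=2 -> matches Perez
So 2 of 5 rows are dropped.

SQL:
SELECT a.title, b.name AS author
FROM books a
INNER JOIN authors b ON a.author_id = b.id

Result:
title         | author
--------------+-------
Quiet Streets | Allen 
Broken Clocks | Baker 
Hollow Hills  | Perez 


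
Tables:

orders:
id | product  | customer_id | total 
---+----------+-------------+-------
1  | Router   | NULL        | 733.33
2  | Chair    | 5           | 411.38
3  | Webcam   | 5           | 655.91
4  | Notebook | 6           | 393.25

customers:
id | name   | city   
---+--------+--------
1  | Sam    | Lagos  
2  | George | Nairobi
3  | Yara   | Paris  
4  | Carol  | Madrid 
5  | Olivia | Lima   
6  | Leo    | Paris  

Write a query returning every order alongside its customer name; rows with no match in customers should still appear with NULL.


LEFT JOIN keeps every row from orders (the left table); where customer_id has no match in customers, the customer columns become NULL. Walk through each order:
  - order 1 (Router): customer_id=NULL, no match -> kept with NULL
  - order 2 (Chair): customer_id=5 -> matches Olivia
  - order 3 (Webcam): customer_id=5 -> matches Olivia
  - order 4 (Notebook): customer_id=6 -> matches Leo
All 4 rows appear; 1 has NULL customer.

SQL:
SELECT a.product, b.name AS customer
FROM orders a
LEFT JOIN customers b ON a.customer_id = b.id

Result:
product  | customer
---------+---------
Router   | NULL    
Chair    | Olivia  
Webcam   | Olivia  
Notebook | Leo     


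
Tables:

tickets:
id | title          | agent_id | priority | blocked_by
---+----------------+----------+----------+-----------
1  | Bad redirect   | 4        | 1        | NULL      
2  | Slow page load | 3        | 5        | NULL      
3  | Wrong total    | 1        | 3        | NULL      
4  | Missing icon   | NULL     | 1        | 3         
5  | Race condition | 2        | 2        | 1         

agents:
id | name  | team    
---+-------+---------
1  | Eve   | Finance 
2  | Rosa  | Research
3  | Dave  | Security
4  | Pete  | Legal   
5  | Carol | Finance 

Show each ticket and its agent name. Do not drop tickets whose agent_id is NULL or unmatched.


LEFT JOIN keeps every row from tickets (the left table); where agent_id has no match in agents, the agent columns become NULL. Walk through each ticket:
  - ticket 1 (Bad redirect): agent_id=4 -> matches Pete
  - ticket 2 (Slow page load): agent_id=3 -> matches Dave
  - ticket 3 (Wrong total): agent_id=1 -> matches Eve
  - ticket 4 (Missing icon): agent_id=NULL, no match -> kept with NULL
  - ticket 5 (Race condition): agent_id=2 -> matches Rosa
All 5 rows appear; 1 has NULL agent.

SQL:
SELECT a.title, b.name AS agent
FROM tickets a
LEFT JOIN agents b ON a.agent_id = b.id

Result:
title          | agent
---------------+------
Bad redirect   | Pete 
Slow page load | Dave 
Wrong total    | Eve  
Missing icon   | NULL 
Race condition | Rosa 


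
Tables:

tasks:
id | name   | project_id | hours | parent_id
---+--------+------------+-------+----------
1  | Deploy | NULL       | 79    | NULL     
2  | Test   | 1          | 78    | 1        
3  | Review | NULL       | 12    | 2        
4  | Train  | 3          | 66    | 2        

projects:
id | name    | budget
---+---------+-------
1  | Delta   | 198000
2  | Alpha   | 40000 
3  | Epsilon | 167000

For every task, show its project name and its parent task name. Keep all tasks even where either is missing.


Two LEFT JOINs from the same base table tasks: one to projects via project_id, one to tasks itself via parent_id. Both are LEFT so every task is preserved.
Match against projects:
  - task 1 (Deploy): project_id=NULL, no match -> kept with NULL
  - task 2 (Test): project_id=1 -> matches Delta
  - task 3 (Review): project_id=NULL, no match -> kept with NULL
  - task 4 (Train): project_id=3 -> matches Epsilon
Match against tasks (self):
  - task 1 (Deploy): parent_id=NULL -> NULL
  - task 2 (Test): parent_id=1 -> Deploy
  - task 3 (Review): parent_id=2 -> Test
  - task 4 (Train): parent_id=2 -> Test

SQL:
SELECT a.name, b.name AS project, c.name AS parent
FROM tasks a
LEFT JOIN projects b ON a.project_id = b.id
LEFT JOIN tasks c ON a.parent_id = c.id

Result:
name   | project | parent
-------+---------+-------
Deploy | NULL    | NULL  
Test   | Delta   | Deploy
Review | NULL    | Test  
Train  | Epsilon | Test  


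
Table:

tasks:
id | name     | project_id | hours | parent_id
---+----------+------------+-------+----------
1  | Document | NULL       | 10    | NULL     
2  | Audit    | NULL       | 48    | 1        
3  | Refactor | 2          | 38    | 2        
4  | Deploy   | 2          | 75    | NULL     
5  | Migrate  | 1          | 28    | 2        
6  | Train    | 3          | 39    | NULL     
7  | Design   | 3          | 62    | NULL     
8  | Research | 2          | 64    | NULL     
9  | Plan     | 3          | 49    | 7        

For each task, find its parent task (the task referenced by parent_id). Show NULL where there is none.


This is a self-join: tasks is joined to a second copy of itself, matching each row's parent_id to another row's id. Use LEFT JOIN so rows with parent_id=NULL are kept.
  - task 1 (Document): parent_id=NULL -> NULL
  - task 2 (Audit): parent_id=1 -> Document
  - task 3 (Refactor): parent_id=2 -> Audit
  - task 4 (Deploy): parent_id=NULL -> NULL
  - task 5 (Migrate): parent_id=2 -> Audit
  - task 6 (Train): parent_id=NULL -> NULL
  - task 7 (Design): parent_id=NULL -> NULL
  - task 8 (Research): parent_id=NULL -> NULL
  - task 9 (Plan): parent_id=7 -> Design

SQL:
SELECT a.name AS item, b.name AS parent
FROM tasks a
LEFT JOIN tasks b ON a.parent_id = b.id

Result:
item     | parent  
---------+---------
Document | NULL    
Audit    | Document
Refactor | Audit   
Deploy   | NULL    
Migrate  | Audit   
Train    | NULL    
Design   | NULL    
Research | NULL    
Plan     | Design  


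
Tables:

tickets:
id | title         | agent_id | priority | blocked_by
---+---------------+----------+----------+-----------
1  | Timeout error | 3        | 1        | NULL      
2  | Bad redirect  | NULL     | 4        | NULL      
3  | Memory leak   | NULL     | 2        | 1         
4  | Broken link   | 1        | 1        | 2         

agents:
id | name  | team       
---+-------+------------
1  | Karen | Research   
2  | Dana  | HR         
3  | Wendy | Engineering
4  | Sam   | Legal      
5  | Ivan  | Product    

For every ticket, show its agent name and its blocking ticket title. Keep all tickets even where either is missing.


Two LEFT JOINs from the same base table tickets: one to agents via agent_id, one to tickets itself via blocked_by. Both are LEFT so every ticket is preserved.
Match against agents:
  - ticket 1 (Timeout error): agent_id=3 -> matches Wendy
  - ticket 2 (Bad redirect): agent_id=NULL, no match -> kept with NULL
  - ticket 3 (Memory leak): agent_id=NULL, no match -> kept with NULL
  - ticket 4 (Broken link): agent_id=1 -> matches Karen
Match against tickets (self):
  - ticket 1 (Timeout error): blocked_by=NULL -> NULL
  - ticket 2 (Bad redirect): blocked_by=NULL -> NULL
  - ticket 3 (Memory leak): blocked_by=1 -> Timeout error
  - ticket 4 (Broken link): blocked_by=2 -> Bad redirect

SQL:
SELECT a.title, b.name AS agent, c.title AS blocked_by
FROM tickets a
LEFT JOIN agents b ON a.agent_id = b.id
LEFT JOIN tickets c ON a.blocked_by = c.id

Result:
title         | agent | blocked_by   
--------------+-------+--------------
Timeout error | Wendy | NULL         
Bad redirect  | NULL  | NULL         
Memory leak   | NULL  | Timeout error
Broken link   | Karen | Bad redirect 


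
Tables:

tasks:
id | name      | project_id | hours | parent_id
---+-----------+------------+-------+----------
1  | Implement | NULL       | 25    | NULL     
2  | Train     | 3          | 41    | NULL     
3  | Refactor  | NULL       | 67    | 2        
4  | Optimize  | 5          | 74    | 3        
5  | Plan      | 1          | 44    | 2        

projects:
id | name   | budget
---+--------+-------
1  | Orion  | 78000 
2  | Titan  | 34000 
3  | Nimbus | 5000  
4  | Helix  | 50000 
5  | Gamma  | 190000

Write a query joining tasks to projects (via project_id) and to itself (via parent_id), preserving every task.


Two LEFT JOINs from the same base table tasks: one to projects via project_id, one to tasks itself via parent_id. Both are LEFT so every task is preserved.
Match against projects:
  - task 1 (Implement): project_id=NULL, no match -> kept with NULL
  - task 2 (Train): project_id=3 -> matches Nimbus
  - task 3 (Refactor): project_id=NULL, no match -> kept with NULL
  - task 4 (Optimize): project_id=5 -> matches Gamma
  - task 5 (Plan): project_id=1 -> matches Orion
Match against tasks (self):
  - task 1 (Implement): parent_id=NULL -> NULL
  - task 2 (Train): parent_id=NULL -> NULL
  - task 3 (Refactor): parent_id=2 -> Train
  - task 4 (Optimize): parent_id=3 -> Refactor
  - task 5 (Plan): parent_id=2 -> Train

SQL:
SELECT a.name, b.name AS project, c.name AS parent
FROM tasks a
LEFT JOIN projects b ON a.project_id = b.id
LEFT JOIN tasks c ON a.parent_id = c.id

Result:
name      | project | parent  
----------+---------+---------
Implement | NULL    | NULL    
Train     | Nimbus  | NULL    
Refactor  | NULL    | Train   
Optimize  | Gamma   | Refactor
Plan      | Orion   | Train   


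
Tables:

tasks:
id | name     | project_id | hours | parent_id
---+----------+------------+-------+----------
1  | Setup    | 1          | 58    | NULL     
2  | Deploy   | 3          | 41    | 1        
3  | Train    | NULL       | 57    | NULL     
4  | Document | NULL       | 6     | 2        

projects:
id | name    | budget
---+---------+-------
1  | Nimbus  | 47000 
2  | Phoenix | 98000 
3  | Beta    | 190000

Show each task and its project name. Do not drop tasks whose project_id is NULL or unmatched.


LEFT JOIN keeps every row from tasks (the left table); where project_id has no match in projects, the project columns become NULL. Walk through each task:
  - task 1 (Setup): project_id=1 -> matches Nimbus
  - task 2 (Deploy): project_id=3 -> matches Beta
  - task 3 (Train): project_id=NULL, no match -> kept with NULL
  - task 4 (Document): project_id=NULL, no match -> kept with NULL
All 4 rows appear; 2 have NULL project.

SQL:
SELECT a.name, b.name AS project
FROM tasks a
LEFT JOIN projects b ON a.project_id = b.id

Result:
name     | project
---------+--------
Setup    | Nimbus 
Deploy   | Beta   
Train    | NULL   
Document | NULL   


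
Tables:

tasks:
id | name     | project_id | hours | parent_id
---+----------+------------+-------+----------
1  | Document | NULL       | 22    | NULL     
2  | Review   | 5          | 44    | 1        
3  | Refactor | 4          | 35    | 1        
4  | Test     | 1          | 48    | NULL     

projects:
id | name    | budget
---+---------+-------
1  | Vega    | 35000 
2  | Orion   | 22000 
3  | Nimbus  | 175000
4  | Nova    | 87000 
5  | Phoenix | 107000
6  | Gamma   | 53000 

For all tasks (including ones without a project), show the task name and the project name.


LEFT JOIN keeps every row from tasks (the left table); where project_id has no match in projects, the project columns become NULL. Walk through each task:
  - task 1 (Document): project_id=NULL, no match -> kept with NULL
  - task 2 (Review): project_id=5 -> matches Phoenix
  - task 3 (Refactor): project_id=4 -> matches Nova
  - task 4 (Test): project_id=1 -> matches Vega
All 4 rows appear; 1 has NULL project.

SQL:
SELECT a.name, b.name AS project
FROM tasks a
LEFT JOIN projects b ON a.project_id = b.id

Result:
name     | project
---------+--------
Document | NULL   
Review   | Phoenix
Refactor | Nova   
Test     | Vega   


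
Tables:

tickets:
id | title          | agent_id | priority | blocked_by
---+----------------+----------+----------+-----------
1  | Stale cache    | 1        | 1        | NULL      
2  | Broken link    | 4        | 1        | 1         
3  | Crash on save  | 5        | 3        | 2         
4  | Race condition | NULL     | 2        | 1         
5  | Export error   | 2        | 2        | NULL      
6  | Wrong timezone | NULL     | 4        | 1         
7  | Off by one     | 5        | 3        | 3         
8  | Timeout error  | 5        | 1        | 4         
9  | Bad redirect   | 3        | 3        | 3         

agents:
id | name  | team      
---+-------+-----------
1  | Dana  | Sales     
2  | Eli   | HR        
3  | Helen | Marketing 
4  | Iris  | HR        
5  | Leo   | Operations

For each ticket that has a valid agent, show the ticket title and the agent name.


INNER JOIN keeps only tickets rows whose agent_id matches an id in agents. Walk through each ticket:
  - ticket 1 (Stale cache): agent_id=1 -> matches Dana
  - ticket 2 (Broken link): agent_id=4 -> matches Iris
  - ticket 3 (Crash on save): agent_id=5 -> matches Leo
  - ticket 4 (Race condition): agent_id=NULL, no match -> dropped
  - ticket 5 (Export error): agent_id=2 -> matches Eli
  - ticket 6 (Wrong timezone): agent_id=NULL, no match -> dropped
  - ticket 7 (Off by one): agent_id=5 -> matches Leo
  - ticket 8 (Timeout error): agent_id=5 -> matches Leo
  - ticket 9 (Bad redirect): agent_id=3 -> matches Helen
So 2 of 9 rows are dropped.

SQL:
SELECT a.title, b.name AS agent
FROM tickets a
INNER JOIN agents b ON a.agent_id = b.id

Result:
title         | agent
--------------+------
Stale cache   | Dana 
Broken link   | Iris 
Crash on save | Leo  
Export error  | Eli  
Off by one    | Leo  
Timeout error | Leo  
Bad redirect  | Helen


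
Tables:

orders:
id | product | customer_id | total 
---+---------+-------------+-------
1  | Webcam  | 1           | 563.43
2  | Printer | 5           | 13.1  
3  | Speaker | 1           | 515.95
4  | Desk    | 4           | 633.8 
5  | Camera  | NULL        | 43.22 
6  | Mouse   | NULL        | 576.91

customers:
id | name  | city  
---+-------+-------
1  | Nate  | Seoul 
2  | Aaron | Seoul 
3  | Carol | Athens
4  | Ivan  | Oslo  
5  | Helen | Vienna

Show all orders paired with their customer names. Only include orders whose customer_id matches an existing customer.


INNER JOIN keeps only orders rows whose customer_id matches an id in customers. Walk through each order:
  - order 1 (Webcam): customer_id=1 -> matches Nate
  - order 2 (Printer): customer_id=5 -> matches Helen
  - order 3 (Speaker): customer_id=1 -> matches Nate
  - order 4 (Desk): customer_id=4 -> matches Ivan
  - order 5 (Camera): customer_id=NULL, no match -> dropped
  - order 6 (Mouse): customer_id=NULL, no match -> dropped
So 2 of 6 rows are dropped.

SQL:
SELECT a.product, b.name AS customer
FROM orders a
INNER JOIN customers b ON a.customer_id = b.id

Result:
product | customer
--------+---------
Webcam  | Nate    
Printer | Helen   
Speaker | Nate    
Desk    | Ivan    


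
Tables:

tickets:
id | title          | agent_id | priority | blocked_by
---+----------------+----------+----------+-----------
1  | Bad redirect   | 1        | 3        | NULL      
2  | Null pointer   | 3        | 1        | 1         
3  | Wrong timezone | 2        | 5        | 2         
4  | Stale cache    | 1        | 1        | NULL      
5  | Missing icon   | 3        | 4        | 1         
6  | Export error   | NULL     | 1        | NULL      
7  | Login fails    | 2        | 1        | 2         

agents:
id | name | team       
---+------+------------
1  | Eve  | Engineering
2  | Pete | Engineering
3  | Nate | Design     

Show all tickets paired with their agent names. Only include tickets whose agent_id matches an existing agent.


INNER JOIN keeps only tickets rows whose agent_id matches an id in agents. Walk through each ticket:
  - ticket 1 (Bad redirect): agent_id=1 -> matches Eve
  - ticket 2 (Null pointer): agent_id=3 -> matches Nate
  - ticket 3 (Wrong timezone): agent_id=2 -> matches Pete
  - ticket 4 (Stale cache): agent_id=1 -> matches Eve
  - ticket 5 (Missing icon): agent_id=3 -> matches Nate
  - ticket 6 (Export error): agent_id=NULL, no match -> dropped
  - ticket 7 (Login fails): agent_id=2 -> matches Pete
So 1 of 7 rows is dropped.

SQL:
SELECT a.title, b.name AS agent
FROM tickets a
INNER JOIN agents b ON a.agent_id = b.id

Result:
title          | agent
---------------+------
Bad redirect   | Eve  
Null pointer   | Nate 
Wrong timezone | Pete 
Stale cache    | Eve  
Missing icon   | Nate 
Login fails    | Pete 


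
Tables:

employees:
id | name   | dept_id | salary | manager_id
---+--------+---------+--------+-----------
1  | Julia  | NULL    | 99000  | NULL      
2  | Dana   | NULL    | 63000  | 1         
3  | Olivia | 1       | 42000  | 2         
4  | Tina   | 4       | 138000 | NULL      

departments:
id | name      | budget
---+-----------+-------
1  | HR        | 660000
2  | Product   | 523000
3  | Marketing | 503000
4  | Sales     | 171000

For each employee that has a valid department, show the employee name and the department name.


INNER JOIN keeps only employees rows whose dept_id matches an id in departments. Walk through each employee:
  - employee 1 (Julia): dept_id=NULL, no match -> dropped
  - employee 2 (Dana): dept_id=NULL, no match -> dropped
  - employee 3 (Olivia): dept_id=1 -> matches HR
  - employee 4 (Tina): dept_id=4 -> matches Sales
So 2 of 4 rows are dropped.

SQL:
SELECT a.name, b.name AS department
FROM employees a
INNER JOIN departments b ON a.dept_id = b.id

Result:
name   | department
-------+-----------
Olivia | HR        
Tina   | Sales     


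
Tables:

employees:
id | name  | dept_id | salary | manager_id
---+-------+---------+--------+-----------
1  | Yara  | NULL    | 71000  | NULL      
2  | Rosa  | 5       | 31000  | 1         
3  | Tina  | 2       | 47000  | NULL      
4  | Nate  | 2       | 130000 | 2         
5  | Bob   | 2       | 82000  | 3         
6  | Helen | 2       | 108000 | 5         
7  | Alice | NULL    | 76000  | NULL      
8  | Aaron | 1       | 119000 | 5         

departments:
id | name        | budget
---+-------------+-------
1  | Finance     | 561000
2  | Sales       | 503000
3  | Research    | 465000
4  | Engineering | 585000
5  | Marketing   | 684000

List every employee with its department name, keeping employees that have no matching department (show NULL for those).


LEFT JOIN keeps every row from employees (the left table); where dept_id has no match in departments, the department columns become NULL. Walk through each employee:
  - employee 1 (Yara): dept_id=NULL, no match -> kept with NULL
  - employee 2 (Rosa): dept_id=5 -> matches Marketing
  - employee 3 (Tina): dept_id=2 -> matches Sales
  - employee 4 (Nate): dept_id=2 -> matches Sales
  - employee 5 (Bob): dept_id=2 -> matches Sales
  - employee 6 (Helen): dept_id=2 -> matches Sales
  - employee 7 (Alice): dept_id=NULL, no match -> kept with NULL
  - employee 8 (Aaron): dept_id=1 -> matches Finance
All 8 rows appear; 2 have NULL department.

SQL:
SELECT a.name, b.name AS department
FROM employees a
LEFT JOIN departments b ON a.dept_id = b.id

Result:
name  | department
------+-----------
Yara  | NULL      
Rosa  | Marketing 
Tina  | Sales     
Nate  | Sales     
Bob   | Sales     
Helen | Sales     
Alice | NULL      
Aaron | Finance   


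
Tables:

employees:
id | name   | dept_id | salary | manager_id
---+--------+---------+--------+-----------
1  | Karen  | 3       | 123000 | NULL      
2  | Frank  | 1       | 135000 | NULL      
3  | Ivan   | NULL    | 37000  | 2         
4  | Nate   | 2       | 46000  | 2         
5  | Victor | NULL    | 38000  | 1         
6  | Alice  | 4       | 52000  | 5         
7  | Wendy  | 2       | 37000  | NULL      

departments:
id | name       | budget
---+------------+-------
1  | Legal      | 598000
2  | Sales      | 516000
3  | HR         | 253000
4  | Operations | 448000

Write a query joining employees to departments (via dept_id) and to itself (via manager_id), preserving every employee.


Two LEFT JOINs from the same base table employees: one to departments via dept_id, one to employees itself via manager_id. Both are LEFT so every employee is preserved.
Match against departments:
  - employee 1 (Karen): dept_id=3 -> matches HR
  - employee 2 (Frank): dept_id=1 -> matches Legal
  - employee 3 (Ivan): dept_id=NULL, no match -> kept with NULL
  - employee 4 (Nate): dept_id=2 -> matches Sales
  - employee 5 (Victor): dept_id=NULL, no match -> kept with NULL
  - employee 6 (Alice): dept_id=4 -> matches Operations
  - employee 7 (Wendy): dept_id=2 -> matches Sales
Match against employees (self):
  - employee 1 (Karen): manager_id=NULL -> NULL
  - employee 2 (Frank): manager_id=NULL -> NULL
  - employee 3 (Ivan): manager_id=2 -> Frank
  - employee 4 (Nate): manager_id=2 -> Frank
  - employee 5 (Victor): manager_id=1 -> Karen
  - employee 6 (Alice): manager_id=5 -> Victor
  - employee 7 (Wendy): manager_id=NULL -> NULL

SQL:
SELECT a.name, b.name AS department, c.name AS manager
FROM employees a
LEFT JOIN departments b ON a.dept_id = b.id
LEFT JOIN employees c ON a.manager_id = c.id

Result:
name   | department | manager
-------+------------+--------
Karen  | HR         | NULL   
Frank  | Legal      | NULL   
Ivan   | NULL       | Frank  
Nate   | Sales      | Frank  
Victor | NULL       | Karen  
Alice  | Operations | Victor 
Wendy  | Sales      | NULL   


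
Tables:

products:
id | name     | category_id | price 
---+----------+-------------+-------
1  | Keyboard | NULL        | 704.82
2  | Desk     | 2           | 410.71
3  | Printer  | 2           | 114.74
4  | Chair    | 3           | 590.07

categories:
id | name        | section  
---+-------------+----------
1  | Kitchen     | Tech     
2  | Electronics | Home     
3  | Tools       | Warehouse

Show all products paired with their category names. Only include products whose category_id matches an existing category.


INNER JOIN keeps only products rows whose category_id matches an id in categories. Walk through each product:
  - product 1 (Keyboard): category_id=NULL, no match -> dropped
  - product 2 (Desk): category_id=2 -> matches Electronics
  - product 3 (Printer): category_id=2 -> matches Electronics
  - product 4 (Chair): category_id=3 -> matches Tools
So 1 of 4 rows is dropped.

SQL:
SELECT a.name, b.name AS category
FROM products a
INNER JOIN categories b ON a.category_id = b.id

Result:
name    | category   
--------+------------
Desk    | Electronics
Printer | Electronics
Chair   | Tools      


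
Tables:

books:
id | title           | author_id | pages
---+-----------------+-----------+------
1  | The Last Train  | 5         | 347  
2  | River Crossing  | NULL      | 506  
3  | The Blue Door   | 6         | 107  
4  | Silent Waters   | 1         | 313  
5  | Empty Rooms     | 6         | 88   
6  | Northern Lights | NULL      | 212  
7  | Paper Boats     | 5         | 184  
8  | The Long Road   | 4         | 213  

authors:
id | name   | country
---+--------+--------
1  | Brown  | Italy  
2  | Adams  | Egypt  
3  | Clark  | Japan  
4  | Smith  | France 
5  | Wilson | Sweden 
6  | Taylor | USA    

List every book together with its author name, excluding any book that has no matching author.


INNER JOIN keeps only books rows whose author_id matches an id in authors. Walk through each book:
  - book 1 (The Last Train): author_id=5 -> matches Wilson
  - book 2 (River Crossing): author_id=NULL, no match -> dropped
  - book 3 (The Blue Door): author_id=6 -> matches Taylor
  - book 4 (Silent Waters): author_id=1 -> matches Brown
  - book 5 (Empty Rooms): author_id=6 -> matches Taylor
  - book 6 (Northern Lights): author_id=NULL, no match -> dropped
  - book 7 (Paper Boats): author_id=5 -> matches Wilson
  - book 8 (The Long Road): author_id=4 -> matches Smith
So 2 of 8 rows are dropped.

SQL:
SELECT a.title, b.name AS author
FROM books a
INNER JOIN authors b ON a.author_id = b.id

Result:
title          | author
---------------+-------
The Last Train | Wilson
The Blue Door  | Taylor
Silent Waters  | Brown 
Empty Rooms    | Taylor
Paper Boats    | Wilson
The Long Road  | Smith 


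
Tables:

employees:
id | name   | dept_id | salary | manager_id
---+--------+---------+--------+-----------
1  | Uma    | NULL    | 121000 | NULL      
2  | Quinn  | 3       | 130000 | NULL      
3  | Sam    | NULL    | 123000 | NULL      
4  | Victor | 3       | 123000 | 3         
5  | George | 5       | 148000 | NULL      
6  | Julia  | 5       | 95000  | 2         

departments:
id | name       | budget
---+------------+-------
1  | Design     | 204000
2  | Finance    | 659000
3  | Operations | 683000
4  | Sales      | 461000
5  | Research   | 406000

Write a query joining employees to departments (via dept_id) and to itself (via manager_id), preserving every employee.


Two LEFT JOINs from the same base table employees: one to departments via dept_id, one to employees itself via manager_id. Both are LEFT so every employee is preserved.
Match against departments:
  - employee 1 (Uma): dept_id=NULL, no match -> kept with NULL
  - employee 2 (Quinn): dept_id=3 -> matches Operations
  - employee 3 (Sam): dept_id=NULL, no match -> kept with NULL
  - employee 4 (Victor): dept_id=3 -> matches Operations
  - employee 5 (George): dept_id=5 -> matches Research
  - employee 6 (Julia): dept_id=5 -> matches Research
Match against employees (self):
  - employee 1 (Uma): manager_id=NULL -> NULL
  - employee 2 (Quinn): manager_id=NULL -> NULL
  - employee 3 (Sam): manager_id=NULL -> NULL
  - employee 4 (Victor): manager_id=3 -> Sam
  - employee 5 (George): manager_id=NULL -> NULL
  - employee 6 (Julia): manager_id=2 -> Quinn

SQL:
SELECT a.name, b.name AS department, c.name AS manager
FROM employees a
LEFT JOIN departments b ON a.dept_id = b.id
LEFT JOIN employees c ON a.manager_id = c.id

Result:
name   | department | manager
-------+------------+--------
Uma    | NULL       | NULL   
Quinn  | Operations | NULL   
Sam    | NULL       | NULL   
Victor | Operations | Sam    
George | Research   | NULL   
Julia  | Research   | Quinn  


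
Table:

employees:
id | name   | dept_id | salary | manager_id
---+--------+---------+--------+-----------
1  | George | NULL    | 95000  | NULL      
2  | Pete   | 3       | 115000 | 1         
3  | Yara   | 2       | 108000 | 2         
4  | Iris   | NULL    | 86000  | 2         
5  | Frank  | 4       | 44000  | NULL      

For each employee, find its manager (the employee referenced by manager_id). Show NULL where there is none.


This is a self-join: employees is joined to a second copy of itself, matching each row's manager_id to another row's id. Use LEFT JOIN so rows with manager_id=NULL are kept.
  - employee 1 (George): manager_id=NULL -> NULL
  - employee 2 (Pete): manager_id=1 -> George
  - employee 3 (Yara): manager_id=2 -> Pete
  - employee 4 (Iris): manager_id=2 -> Pete
  - employee 5 (Frank): manager_id=NULL -> NULL

SQL:
SELECT a.name AS item, b.name AS manager
FROM employees a
LEFT JOIN employees b ON a.manager_id = b.id

Result:
item   | manager
-------+--------
George | NULL   
Pete   | George 
Yara   | Pete   
Iris   | Pete   
Frank  | NULL   


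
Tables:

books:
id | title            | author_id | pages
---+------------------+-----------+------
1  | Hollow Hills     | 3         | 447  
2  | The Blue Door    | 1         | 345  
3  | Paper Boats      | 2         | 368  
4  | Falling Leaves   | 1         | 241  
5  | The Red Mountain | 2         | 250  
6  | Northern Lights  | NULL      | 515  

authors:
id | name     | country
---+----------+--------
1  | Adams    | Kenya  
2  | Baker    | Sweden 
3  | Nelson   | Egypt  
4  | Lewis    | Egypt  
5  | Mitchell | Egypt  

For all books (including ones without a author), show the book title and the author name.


LEFT JOIN keeps every row from books (the left table); where author_id has no match in authors, the author columns become NULL. Walk through each book:
  - book 1 (Hollow Hills): author_id=3 -> matches Nelson
  - book 2 (The Blue Door): author_id=1 -> matches Adams
  - book 3 (Paper Boats): author_id=2 -> matches Baker
  - book 4 (Falling Leaves): author_id=1 -> matches Adams
  - book 5 (The Red Mountain): author_id=2 -> matches Baker
  - book 6 (Northern Lights): author_id=NULL, no match -> kept with NULL
All 6 rows appear; 1 has NULL author.

SQL:
SELECT a.title, b.name AS author
FROM books a
LEFT JOIN authors b ON a.author_id = b.id

Result:
title            | author
-----------------+-------
Hollow Hills     | Nelson
The Blue Door    | Adams 
Paper Boats      | Baker 
Falling Leaves   | Adams 
The Red Mountain | Baker 
Northern Lights  | NULL  


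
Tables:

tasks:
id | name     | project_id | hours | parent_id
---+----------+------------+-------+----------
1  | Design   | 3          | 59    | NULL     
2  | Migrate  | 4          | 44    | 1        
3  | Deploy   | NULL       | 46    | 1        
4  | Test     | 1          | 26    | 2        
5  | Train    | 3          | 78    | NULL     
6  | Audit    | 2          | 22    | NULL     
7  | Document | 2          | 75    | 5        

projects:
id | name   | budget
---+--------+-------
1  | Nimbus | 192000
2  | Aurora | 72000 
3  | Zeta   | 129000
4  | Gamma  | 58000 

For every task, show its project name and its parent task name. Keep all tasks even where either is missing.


Two LEFT JOINs from the same base table tasks: one to projects via project_id, one to tasks itself via parent_id. Both are LEFT so every task is preserved.
Match against projects:
  - task 1 (Design): project_id=3 -> matches Zeta
  - task 2 (Migrate): project_id=4 -> matches Gamma
  - task 3 (Deploy): project_id=NULL, no match -> kept with NULL
  - task 4 (Test): project_id=1 -> matches Nimbus
  - task 5 (Train): project_id=3 -> matches Zeta
  - task 6 (Audit): project_id=2 -> matches Aurora
  - task 7 (Document): project_id=2 -> matches Aurora
Match against tasks (self):
  - task 1 (Design): parent_id=NULL -> NULL
  - task 2 (Migrate): parent_id=1 -> Design
  - task 3 (Deploy): parent_id=1 -> Design
  - task 4 (Test): parent_id=2 -> Migrate
  - task 5 (Train): parent_id=NULL -> NULL
  - task 6 (Audit): parent_id=NULL -> NULL
  - task 7 (Document): parent_id=5 -> Train

SQL:
SELECT a.name, b.name AS project, c.name AS parent
FROM tasks a
LEFT JOIN projects b ON a.project_id = b.id
LEFT JOIN tasks c ON a.parent_id = c.id

Result:
name     | project | parent 
---------+---------+--------
Design   | Zeta    | NULL   
Migrate  | Gamma   | Design 
Deploy   | NULL    | Design 
Test     | Nimbus  | Migrate
Train    | Zeta    | NULL   
Audit    | Aurora  | NULL   
Document | Aurora  | Train  


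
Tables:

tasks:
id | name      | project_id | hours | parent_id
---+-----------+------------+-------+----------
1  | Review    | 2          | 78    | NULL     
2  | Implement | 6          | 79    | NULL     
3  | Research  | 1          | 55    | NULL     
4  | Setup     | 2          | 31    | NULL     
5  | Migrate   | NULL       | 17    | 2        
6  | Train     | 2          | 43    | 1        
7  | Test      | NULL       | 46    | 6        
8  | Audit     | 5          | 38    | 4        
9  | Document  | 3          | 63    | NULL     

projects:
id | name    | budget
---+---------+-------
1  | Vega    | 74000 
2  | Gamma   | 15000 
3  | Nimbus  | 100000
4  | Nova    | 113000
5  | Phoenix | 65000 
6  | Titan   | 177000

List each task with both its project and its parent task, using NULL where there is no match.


Two LEFT JOINs from the same base table tasks: one to projects via project_id, one to tasks itself via parent_id. Both are LEFT so every task is preserved.
Match against projects:
  - task 1 (Review): project_id=2 -> matches Gamma
  - task 2 (Implement): project_id=6 -> matches Titan
  - task 3 (Research): project_id=1 -> matches Vega
  - task 4 (Setup): project_id=2 -> matches Gamma
  - task 5 (Migrate): project_id=NULL, no match -> kept with NULL
  - task 6 (Train): project_id=2 -> matches Gamma
  - task 7 (Test): project_id=NULL, no match -> kept with NULL
  - task 8 (Audit): project_id=5 -> matches Phoenix
  - task 9 (Document): project_id=3 -> matches Nimbus
Match against tasks (self):
  - task 1 (Review): parent_id=NULL -> NULL
  - task 2 (Implement): parent_id=NULL -> NULL
  - task 3 (Research): parent_id=NULL -> NULL
  - task 4 (Setup): parent_id=NULL -> NULL
  - task 5 (Migrate): parent_id=2 -> Implement
  - task 6 (Train): parent_id=1 -> Review
  - task 7 (Test): parent_id=6 -> Train
  - task 8 (Audit): parent_id=4 -> Setup
  - task 9 (Document): parent_id=NULL -> NULL

SQL:
SELECT a.name, b.name AS project, c.name AS parent
FROM tasks a
LEFT JOIN projects b ON a.project_id = b.id
LEFT JOIN tasks c ON a.parent_id = c.id

Result:
name      | project | parent   
----------+---------+----------
Review    | Gamma   | NULL     
Implement | Titan   | NULL     
Research  | Vega    | NULL     
Setup     | Gamma   | NULL     
Migrate   | NULL    | Implement
Train     | Gamma   | Review   
Test      | NULL    | Train    
Audit     | Phoenix | Setup    
Document  | Nimbus  | NULL     


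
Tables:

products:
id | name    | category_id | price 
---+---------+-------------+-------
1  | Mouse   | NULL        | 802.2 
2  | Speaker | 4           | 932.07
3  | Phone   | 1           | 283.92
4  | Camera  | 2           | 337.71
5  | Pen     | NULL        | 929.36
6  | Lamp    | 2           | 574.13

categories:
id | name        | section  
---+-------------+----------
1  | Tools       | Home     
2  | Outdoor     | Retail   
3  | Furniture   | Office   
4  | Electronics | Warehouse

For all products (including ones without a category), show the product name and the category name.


LEFT JOIN keeps every row from products (the left table); where category_id has no match in categories, the category columns become NULL. Walk through each product:
  - product 1 (Mouse): category_id=NULL, no match -> kept with NULL
  - product 2 (Speaker): category_id=4 -> matches Electronics
  - product 3 (Phone): category_id=1 -> matches Tools
  - product 4 (Camera): category_id=2 -> matches Outdoor
  - product 5 (Pen): category_id=NULL, no match -> kept with NULL
  - product 6 (Lamp): category_id=2 -> matches Outdoor
All 6 rows appear; 2 have NULL category.

SQL:
SELECT a.name, b.name AS category
FROM products a
LEFT JOIN categories b ON a.category_id = b.id

Result:
name    | category   
--------+------------
Mouse   | NULL       
Speaker | Electronics
Phone   | Tools      
Camera  | Outdoor    
Pen     | NULL       
Lamp    | Outdoor    


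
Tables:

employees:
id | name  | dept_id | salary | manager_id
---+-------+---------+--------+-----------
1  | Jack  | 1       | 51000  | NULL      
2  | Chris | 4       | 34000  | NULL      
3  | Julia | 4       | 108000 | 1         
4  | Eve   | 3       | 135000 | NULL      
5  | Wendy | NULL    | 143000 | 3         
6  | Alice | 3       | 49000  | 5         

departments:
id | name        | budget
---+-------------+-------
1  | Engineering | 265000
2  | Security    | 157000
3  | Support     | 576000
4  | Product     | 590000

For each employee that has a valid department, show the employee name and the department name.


INNER JOIN keeps only employees rows whose dept_id matches an id in departments. Walk through each employee:
  - employee 1 (Jack): dept_id=1 -> matches Engineering
  - employee 2 (Chris): dept_id=4 -> matches Product
  - employee 3 (Julia): dept_id=4 -> matches Product
  - employee 4 (Eve): dept_id=3 -> matches Support
  - employee 5 (Wendy): dept_id=NULL, no match -> dropped
  - employee 6 (Alice): dept_id=3 -> matches Support
So 1 of 6 rows is dropped.

SQL:
SELECT a.name, b.name AS department
FROM employees a
INNER JOIN departments b ON a.dept_id = b.id

Result:
name  | department 
------+------------
Jack  | Engineering
Chris | Product    
Julia | Product    
Eve   | Support    
Alice | Support    


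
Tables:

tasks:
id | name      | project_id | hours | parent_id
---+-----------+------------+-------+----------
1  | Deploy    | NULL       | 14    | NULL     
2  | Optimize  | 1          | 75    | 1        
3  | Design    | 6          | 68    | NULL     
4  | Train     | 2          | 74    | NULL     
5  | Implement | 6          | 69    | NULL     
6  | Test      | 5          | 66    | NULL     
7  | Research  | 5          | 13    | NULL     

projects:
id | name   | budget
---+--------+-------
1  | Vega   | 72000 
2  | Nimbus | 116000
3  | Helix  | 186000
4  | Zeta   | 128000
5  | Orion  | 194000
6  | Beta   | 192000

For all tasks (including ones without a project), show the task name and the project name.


LEFT JOIN keeps every row from tasks (the left table); where project_id has no match in projects, the project columns become NULL. Walk through each task:
  - task 1 (Deploy): project_id=NULL, no match -> kept with NULL
  - task 2 (Optimize): project_id=1 -> matches Vega
  - task 3 (Design): project_id=6 -> matches Beta
  - task 4 (Train): project_id=2 -> matches Nimbus
  - task 5 (Implement): project_id=6 -> matches Beta
  - task 6 (Test): project_id=5 -> matches Orion
  - task 7 (Research): project_id=5 -> matches Orion
All 7 rows appear; 1 has NULL project.

SQL:
SELECT a.name, b.name AS project
FROM tasks a
LEFT JOIN projects b ON a.project_id = b.id

Result:
name      | project
----------+--------
Deploy    | NULL   
Optimize  | Vega   
Design    | Beta   
Train     | Nimbus 
Implement | Beta   
Test      | Orion  
Research  | Orion  


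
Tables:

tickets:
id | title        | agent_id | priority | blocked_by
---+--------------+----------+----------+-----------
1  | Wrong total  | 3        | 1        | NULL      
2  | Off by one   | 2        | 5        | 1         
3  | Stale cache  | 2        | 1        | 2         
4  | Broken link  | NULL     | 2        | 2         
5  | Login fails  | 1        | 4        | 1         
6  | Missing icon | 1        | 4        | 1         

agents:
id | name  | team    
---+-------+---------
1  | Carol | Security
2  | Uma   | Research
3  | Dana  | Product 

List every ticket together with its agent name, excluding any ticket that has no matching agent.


INNER JOIN keeps only tickets rows whose agent_id matches an id in agents. Walk through each ticket:
  - ticket 1 (Wrong total): agent_id=3 -> matches Dana
  - ticket 2 (Off by one): agent_id=2 -> matches Uma
  - ticket 3 (Stale cache): agent_id=2 -> matches Uma
  - ticket 4 (Broken link): agent_id=NULL, no match -> dropped
  - ticket 5 (Login fails): agent_id=1 -> matches Carol
  - ticket 6 (Missing icon): agent_id=1 -> matches Carol
So 1 of 6 rows is dropped.

SQL:
SELECT a.title, b.name AS agent
FROM tickets a
INNER JOIN agents b ON a.agent_id = b.id

Result:
title        | agent
-------------+------
Wrong total  | Dana 
Off by one   | Uma  
Stale cache  | Uma  
Login fails  | Carol
Missing icon | Carol
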